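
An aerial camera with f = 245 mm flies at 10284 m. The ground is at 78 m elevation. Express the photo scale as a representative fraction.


scale = f / (H - h) = 245 mm / 10206 m = 245 / 10206000 = 1:41657

1:41657


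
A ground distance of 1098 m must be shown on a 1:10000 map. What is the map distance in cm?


map_cm = 1098 * 100 / 10000 = 10.98 cm

10.98 cm


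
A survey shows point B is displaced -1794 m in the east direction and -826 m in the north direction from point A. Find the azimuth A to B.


az = atan2(-1794, -826) = -114.7 deg
adjusted to 0-360: 245.3 degrees

245.3 degrees


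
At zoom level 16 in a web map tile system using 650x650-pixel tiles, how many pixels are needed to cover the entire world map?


tiles per axis = 2^16 = 65536
total tiles = 65536^2 = 4294967296
pixels per axis = 65536 * 650 = 42598400
total pixels = 42598400^2 = 1814623682560000

1814623682560000 pixels


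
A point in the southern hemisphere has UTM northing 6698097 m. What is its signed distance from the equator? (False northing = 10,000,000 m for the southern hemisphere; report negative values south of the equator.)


For southern: actual = 6698097 - 10000000 = -3301903 m

-3301903 m


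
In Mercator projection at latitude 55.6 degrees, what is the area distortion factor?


area_distortion = 1/cos^2(55.6) = 3.133

3.133


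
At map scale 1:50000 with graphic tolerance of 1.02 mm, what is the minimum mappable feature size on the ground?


ground = 1.02 mm * 50000 / 1000 = 51.0 m

51.0 m


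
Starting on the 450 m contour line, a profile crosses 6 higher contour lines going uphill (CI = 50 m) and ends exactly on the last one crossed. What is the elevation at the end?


elevation = 450 + 6 * 50 = 750 m

750 m


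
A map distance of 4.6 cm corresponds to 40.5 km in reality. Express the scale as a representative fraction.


ground = 40.5 km = 4050000 cm; RF denominator = ground / map = 4050000 / 4.6 ≈ 880435; RF = 1:880435

1:880435


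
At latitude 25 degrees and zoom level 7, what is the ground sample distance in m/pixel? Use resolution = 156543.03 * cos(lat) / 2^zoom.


res = 156543.03 * cos(25) / 2^7 = 156543.03 * 0.90630779 / 128 = 1108.41 m/pixel

1108.41 m/pixel


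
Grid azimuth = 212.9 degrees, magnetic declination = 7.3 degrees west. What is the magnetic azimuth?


magnetic azimuth = grid azimuth - declination (east +ve)
mag_az = 212.9 - -7.3 = 220.2 degrees

220.2 degrees


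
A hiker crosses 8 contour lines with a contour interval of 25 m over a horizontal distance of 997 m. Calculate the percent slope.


elevation change = 8 * 25 = 200 m
slope = 200 / 997 * 100 = 20.1%

20.1%


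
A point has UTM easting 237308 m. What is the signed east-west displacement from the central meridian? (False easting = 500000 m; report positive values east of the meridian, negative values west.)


displacement = 237308 - 500000 = -262692 m

-262692 m


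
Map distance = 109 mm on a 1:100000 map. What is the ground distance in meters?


ground = 109 mm * 100000 / 1000 = 10900.0 m

10900.0 m


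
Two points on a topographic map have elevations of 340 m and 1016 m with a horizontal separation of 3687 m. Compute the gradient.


gradient = (1016 - 340) / 3687 = 676 / 3687 = 0.1833

0.1833


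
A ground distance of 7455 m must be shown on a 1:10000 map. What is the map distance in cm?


map_cm = 7455 * 100 / 10000 = 74.55 cm

74.55 cm


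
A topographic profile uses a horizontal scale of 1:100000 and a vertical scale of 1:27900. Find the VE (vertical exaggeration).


VE = horizontal_scale / vertical_scale = 100000 / 27900 ≈ 3.6

3.6x


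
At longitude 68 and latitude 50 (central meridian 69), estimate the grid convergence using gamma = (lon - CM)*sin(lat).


gamma = (68 - 69) * sin(50) = -1 * 0.766044 = -0.766 degrees

-0.766 degrees


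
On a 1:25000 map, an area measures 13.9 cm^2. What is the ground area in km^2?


ground_area = 13.9 * (25000/100)^2 = 868750.0 m^2 = 0.86875 km^2 ≈ 0.869 km^2

0.869 km^2


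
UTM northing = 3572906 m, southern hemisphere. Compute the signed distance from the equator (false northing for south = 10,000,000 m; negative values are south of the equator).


For southern: actual = 3572906 - 10000000 = -6427094 m

-6427094 m


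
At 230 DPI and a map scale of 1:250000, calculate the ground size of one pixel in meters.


pixel_cm = 2.54 / 230 ≈ 0.011043 cm
ground = pixel_cm * 250000 / 100 = 2.54 * 250000 / (230 * 100) = 635000 / 23000 ≈ 27.61 m

27.61 m


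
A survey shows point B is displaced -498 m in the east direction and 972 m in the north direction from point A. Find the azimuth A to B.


az = atan2(-498, 972) = -27.1 deg
adjusted to 0-360: 332.9 degrees

332.9 degrees


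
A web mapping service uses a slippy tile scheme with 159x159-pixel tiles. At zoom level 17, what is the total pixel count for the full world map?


tiles per axis = 2^17 = 131072
total tiles = 131072^2 = 17179869184
pixels per axis = 131072 * 159 = 20840448
total pixels = 20840448^2 = 434324272840704

434324272840704 pixels


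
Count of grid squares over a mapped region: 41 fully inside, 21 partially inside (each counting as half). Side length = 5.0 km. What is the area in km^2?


effective squares = 41 + 21 * 0.5 = 51.5
area = 51.5 * 25.0 = 1287.5 km^2

1287.5 km^2


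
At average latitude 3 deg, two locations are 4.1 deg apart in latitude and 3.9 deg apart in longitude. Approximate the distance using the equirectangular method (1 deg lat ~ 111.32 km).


dlat_km = 4.1 * 111.32 = 456.412
dlon_km = 3.9 * 111.32 * cos(3) ≈ 433.553
dist = sqrt(456.412^2 + 433.553^2) ≈ 629.5 km

629.5 km


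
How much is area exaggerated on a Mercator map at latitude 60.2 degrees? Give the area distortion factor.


area_distortion = 1/cos^2(60.2) = 4.049

4.049


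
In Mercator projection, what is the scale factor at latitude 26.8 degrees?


SF = 1 / cos(26.8) = 1 / 0.892586 = 1.12

1.12


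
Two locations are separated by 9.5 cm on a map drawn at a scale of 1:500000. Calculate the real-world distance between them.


ground = 9.5 cm * 500000 / 100 = 47500.0 m = 47.5 km

47.5 km


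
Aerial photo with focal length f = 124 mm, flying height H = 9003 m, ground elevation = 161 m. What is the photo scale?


scale = f / (H - h) = 124 mm / 8842 m = 124 / 8842000 = 1:71306

1:71306


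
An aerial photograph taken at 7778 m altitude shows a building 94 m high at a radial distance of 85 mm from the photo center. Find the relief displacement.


d = h * r / H = 94 * 85 / 7778 = 1.03 mm

1.03 mm


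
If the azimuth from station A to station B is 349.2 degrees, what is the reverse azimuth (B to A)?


back azimuth = (349.2 + 180) mod 360 = 169.2 degrees

169.2 degrees


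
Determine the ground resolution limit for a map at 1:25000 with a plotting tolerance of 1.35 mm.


ground = 1.35 mm * 25000 / 1000 = 33.75 m

33.75 m


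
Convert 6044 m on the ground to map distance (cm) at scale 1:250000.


map_cm = 6044 * 100 / 250000 = 2.4176 cm ≈ 2.42 cm

2.42 cm


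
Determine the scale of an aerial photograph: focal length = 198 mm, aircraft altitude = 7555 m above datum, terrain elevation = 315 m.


scale = f / (H - h) = 198 mm / 7240 m = 198 / 7240000 = 1:36566

1:36566


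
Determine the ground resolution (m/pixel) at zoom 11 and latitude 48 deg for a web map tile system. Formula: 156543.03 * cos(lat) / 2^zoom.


res = 156543.03 * cos(48) / 2^11 = 156543.03 * 0.66913061 / 2048 = 51.15 m/pixel

51.15 m/pixel


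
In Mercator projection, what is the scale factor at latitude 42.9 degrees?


SF = 1 / cos(42.9) = 1 / 0.732543 = 1.365

1.365


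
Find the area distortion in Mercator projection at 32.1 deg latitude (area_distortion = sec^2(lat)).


area_distortion = 1/cos^2(32.1) = 1.394

1.394


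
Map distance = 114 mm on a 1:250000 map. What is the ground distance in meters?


ground = 114 mm * 250000 / 1000 = 28500.0 m

28500.0 m


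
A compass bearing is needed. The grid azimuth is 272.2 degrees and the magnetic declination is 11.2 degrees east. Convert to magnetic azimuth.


magnetic azimuth = grid azimuth - declination (east +ve)
mag_az = 272.2 - 11.2 = 261.0 degrees

261.0 degrees


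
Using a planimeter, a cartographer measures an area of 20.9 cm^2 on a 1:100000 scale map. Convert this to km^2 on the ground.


ground_area = 20.9 * (100000/100)^2 = 20900000.0 m^2 = 20.9 km^2

20.9 km^2


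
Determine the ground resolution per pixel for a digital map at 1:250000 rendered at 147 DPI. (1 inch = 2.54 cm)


pixel_cm = 2.54 / 147 ≈ 0.017279 cm
ground = pixel_cm * 250000 / 100 = 2.54 * 250000 / (147 * 100) = 635000 / 14700 ≈ 43.2 m

43.2 m


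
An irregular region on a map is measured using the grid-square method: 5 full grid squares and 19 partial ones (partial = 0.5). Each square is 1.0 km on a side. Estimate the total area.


effective squares = 5 + 19 * 0.5 = 14.5
area = 14.5 * 1.0 = 14.5 km^2

14.5 km^2


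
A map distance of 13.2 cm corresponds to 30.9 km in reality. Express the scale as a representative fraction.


ground = 30.9 km = 3090000 cm; RF denominator = ground / map = 3090000 / 13.2 ≈ 234091; RF = 1:234091

1:234091


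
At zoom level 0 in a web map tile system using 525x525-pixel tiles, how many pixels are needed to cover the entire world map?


tiles per axis = 2^0 = 1
total tiles = 1^2 = 1
pixels per axis = 1 * 525 = 525
total pixels = 525^2 = 275625

275625 pixels


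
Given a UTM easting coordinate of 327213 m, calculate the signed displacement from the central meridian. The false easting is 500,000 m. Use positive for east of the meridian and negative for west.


displacement = 327213 - 500000 = -172787 m

-172787 m


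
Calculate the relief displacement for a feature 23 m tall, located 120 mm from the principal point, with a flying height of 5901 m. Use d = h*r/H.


d = h * r / H = 23 * 120 / 5901 = 0.47 mm

0.47 mm


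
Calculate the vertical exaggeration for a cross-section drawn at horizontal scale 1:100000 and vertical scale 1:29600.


VE = horizontal_scale / vertical_scale = 100000 / 29600 ≈ 3.4

3.4x


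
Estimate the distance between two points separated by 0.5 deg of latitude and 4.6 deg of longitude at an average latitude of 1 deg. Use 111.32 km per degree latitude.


dlat_km = 0.5 * 111.32 = 55.66
dlon_km = 4.6 * 111.32 * cos(1) ≈ 511.994
dist = sqrt(55.66^2 + 511.994^2) ≈ 515.0 km

515.0 km


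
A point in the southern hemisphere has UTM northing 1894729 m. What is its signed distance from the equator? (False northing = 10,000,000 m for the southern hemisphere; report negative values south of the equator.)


For southern: actual = 1894729 - 10000000 = -8105271 m

-8105271 m


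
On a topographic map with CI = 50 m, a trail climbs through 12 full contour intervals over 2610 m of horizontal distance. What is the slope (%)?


elevation change = 12 * 50 = 600 m
slope = 600 / 2610 * 100 = 23.0%

23.0%


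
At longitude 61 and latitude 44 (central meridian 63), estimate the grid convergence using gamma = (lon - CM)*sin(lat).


gamma = (61 - 63) * sin(44) = -2 * 0.694658 = -1.389 degrees

-1.389 degrees


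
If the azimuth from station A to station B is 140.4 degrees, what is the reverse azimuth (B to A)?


back azimuth = (140.4 + 180) mod 360 = 320.4 degrees

320.4 degrees


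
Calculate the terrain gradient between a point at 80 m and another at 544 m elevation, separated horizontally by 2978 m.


gradient = (544 - 80) / 2978 = 464 / 2978 = 0.1558

0.1558


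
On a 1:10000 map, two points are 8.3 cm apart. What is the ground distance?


ground = 8.3 cm * 10000 / 100 = 830.0 m

830.0 m


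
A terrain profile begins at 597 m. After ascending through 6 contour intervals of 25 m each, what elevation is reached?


elevation = 597 + 6 * 25 = 747 m

747 m


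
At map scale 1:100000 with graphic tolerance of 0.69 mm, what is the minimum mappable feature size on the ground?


ground = 0.69 mm * 100000 / 1000 = 69.0 m

69.0 m


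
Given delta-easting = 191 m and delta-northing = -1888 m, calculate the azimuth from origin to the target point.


az = atan2(191, -1888) = 174.2 deg
adjusted to 0-360: 174.2 degrees

174.2 degrees


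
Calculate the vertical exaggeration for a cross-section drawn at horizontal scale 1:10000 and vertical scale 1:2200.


VE = horizontal_scale / vertical_scale = 10000 / 2200 ≈ 4.5

4.5x


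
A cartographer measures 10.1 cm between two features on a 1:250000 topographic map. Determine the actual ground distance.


ground = 10.1 cm * 250000 / 100 = 25250.0 m = 25.25 km

25.25 km


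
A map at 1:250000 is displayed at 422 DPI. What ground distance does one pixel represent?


pixel_cm = 2.54 / 422 ≈ 0.006019 cm
ground = pixel_cm * 250000 / 100 = 2.54 * 250000 / (422 * 100) = 635000 / 42200 ≈ 15.05 m

15.05 m


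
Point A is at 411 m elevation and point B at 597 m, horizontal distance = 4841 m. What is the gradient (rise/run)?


gradient = (597 - 411) / 4841 = 186 / 4841 = 0.0384

0.0384


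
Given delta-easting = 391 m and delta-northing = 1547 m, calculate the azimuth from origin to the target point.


az = atan2(391, 1547) = 14.2 deg
adjusted to 0-360: 14.2 degrees

14.2 degrees


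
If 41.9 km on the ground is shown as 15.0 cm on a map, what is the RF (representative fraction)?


ground = 41.9 km = 4190000 cm; RF denominator = ground / map = 4190000 / 15.0 ≈ 279333; RF = 1:279333

1:279333


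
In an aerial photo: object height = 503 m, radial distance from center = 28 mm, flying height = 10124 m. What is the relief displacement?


d = h * r / H = 503 * 28 / 10124 = 1.39 mm

1.39 mm


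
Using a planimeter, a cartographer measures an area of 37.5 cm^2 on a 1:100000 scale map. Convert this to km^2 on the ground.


ground_area = 37.5 * (100000/100)^2 = 37500000.0 m^2 = 37.5 km^2

37.5 km^2


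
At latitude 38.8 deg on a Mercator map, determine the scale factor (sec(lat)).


SF = 1 / cos(38.8) = 1 / 0.779338 = 1.283

1.283


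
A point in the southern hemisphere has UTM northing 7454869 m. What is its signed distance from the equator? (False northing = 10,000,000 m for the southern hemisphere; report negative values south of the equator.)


For southern: actual = 7454869 - 10000000 = -2545131 m

-2545131 m


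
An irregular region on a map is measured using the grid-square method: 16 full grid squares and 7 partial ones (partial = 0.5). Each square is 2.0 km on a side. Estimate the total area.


effective squares = 16 + 7 * 0.5 = 19.5
area = 19.5 * 4.0 = 78.0 km^2

78.0 km^2


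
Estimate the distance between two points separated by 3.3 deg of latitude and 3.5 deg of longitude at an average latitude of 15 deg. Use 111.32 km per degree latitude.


dlat_km = 3.3 * 111.32 = 367.356
dlon_km = 3.5 * 111.32 * cos(15) ≈ 376.344
dist = sqrt(367.356^2 + 376.344^2) ≈ 525.9 km

525.9 km


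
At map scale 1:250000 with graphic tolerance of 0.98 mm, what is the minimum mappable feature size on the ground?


ground = 0.98 mm * 250000 / 1000 = 245.0 m

245.0 m


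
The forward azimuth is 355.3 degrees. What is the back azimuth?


back azimuth = (355.3 + 180) mod 360 = 175.3 degrees

175.3 degrees


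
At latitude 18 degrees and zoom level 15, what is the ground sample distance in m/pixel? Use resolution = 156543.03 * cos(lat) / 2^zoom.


res = 156543.03 * cos(18) / 2^15 = 156543.03 * 0.95105652 / 32768 = 4.54 m/pixel

4.54 m/pixel


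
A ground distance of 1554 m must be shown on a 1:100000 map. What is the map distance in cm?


map_cm = 1554 * 100 / 100000 = 1.554 cm ≈ 1.55 cm

1.55 cm


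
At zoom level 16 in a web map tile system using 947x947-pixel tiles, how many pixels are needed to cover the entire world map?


tiles per axis = 2^16 = 65536
total tiles = 65536^2 = 4294967296
pixels per axis = 65536 * 947 = 62062592
total pixels = 62062592^2 = 3851765325758464

3851765325758464 pixels


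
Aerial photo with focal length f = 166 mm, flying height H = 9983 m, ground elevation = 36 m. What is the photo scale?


scale = f / (H - h) = 166 mm / 9947 m = 166 / 9947000 = 1:59922

1:59922


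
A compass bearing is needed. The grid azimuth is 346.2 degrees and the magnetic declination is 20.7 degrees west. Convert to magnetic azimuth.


magnetic azimuth = grid azimuth - declination (east +ve)
mag_az = 346.2 - -20.7 = 6.9 degrees

6.9 degrees


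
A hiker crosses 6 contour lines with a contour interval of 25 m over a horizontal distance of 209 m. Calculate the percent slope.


elevation change = 6 * 25 = 150 m
slope = 150 / 209 * 100 = 71.8%

71.8%


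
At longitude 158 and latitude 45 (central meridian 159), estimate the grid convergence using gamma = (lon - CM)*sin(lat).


gamma = (158 - 159) * sin(45) = -1 * 0.707107 = -0.707 degrees

-0.707 degrees


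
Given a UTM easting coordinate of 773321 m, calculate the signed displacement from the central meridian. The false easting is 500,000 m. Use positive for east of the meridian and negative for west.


displacement = 773321 - 500000 = 273321 m

273321 m


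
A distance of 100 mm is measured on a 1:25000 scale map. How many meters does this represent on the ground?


ground = 100 mm * 25000 / 1000 = 2500.0 m

2500.0 m


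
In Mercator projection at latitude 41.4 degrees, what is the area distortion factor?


area_distortion = 1/cos^2(41.4) = 1.777

1.777


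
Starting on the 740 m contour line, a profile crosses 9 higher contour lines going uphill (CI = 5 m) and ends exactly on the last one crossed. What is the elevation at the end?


elevation = 740 + 9 * 5 = 785 m

785 m


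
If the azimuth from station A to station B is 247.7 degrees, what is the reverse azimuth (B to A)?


back azimuth = (247.7 + 180) mod 360 = 67.7 degrees

67.7 degrees


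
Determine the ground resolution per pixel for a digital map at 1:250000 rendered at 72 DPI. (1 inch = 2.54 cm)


pixel_cm = 2.54 / 72 ≈ 0.035278 cm
ground = pixel_cm * 250000 / 100 = 2.54 * 250000 / (72 * 100) = 635000 / 7200 ≈ 88.19 m

88.19 m


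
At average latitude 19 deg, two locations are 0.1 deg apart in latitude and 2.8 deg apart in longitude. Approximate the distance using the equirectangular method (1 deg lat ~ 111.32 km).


dlat_km = 0.1 * 111.32 = 11.132
dlon_km = 2.8 * 111.32 * cos(19) ≈ 294.714
dist = sqrt(11.132^2 + 294.714^2) ≈ 294.9 km

294.9 km


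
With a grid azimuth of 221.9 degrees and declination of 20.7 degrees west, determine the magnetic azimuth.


magnetic azimuth = grid azimuth - declination (east +ve)
mag_az = 221.9 - -20.7 = 242.6 degrees

242.6 degrees


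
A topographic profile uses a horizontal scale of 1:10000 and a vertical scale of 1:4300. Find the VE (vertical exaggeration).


VE = horizontal_scale / vertical_scale = 10000 / 4300 ≈ 2.3

2.3x


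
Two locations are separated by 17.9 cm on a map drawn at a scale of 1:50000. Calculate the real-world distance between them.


ground = 17.9 cm * 50000 / 100 = 8950.0 m = 8.95 km

8.95 km


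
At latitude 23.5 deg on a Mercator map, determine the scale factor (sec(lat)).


SF = 1 / cos(23.5) = 1 / 0.91706 = 1.09

1.09


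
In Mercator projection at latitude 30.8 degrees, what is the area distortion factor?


area_distortion = 1/cos^2(30.8) = 1.355

1.355


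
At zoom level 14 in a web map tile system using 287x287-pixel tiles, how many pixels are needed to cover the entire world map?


tiles per axis = 2^14 = 16384
total tiles = 16384^2 = 268435456
pixels per axis = 16384 * 287 = 4702208
total pixels = 4702208^2 = 22110760075264

22110760075264 pixels


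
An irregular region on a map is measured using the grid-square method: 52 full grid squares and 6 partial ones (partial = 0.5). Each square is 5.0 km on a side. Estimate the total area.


effective squares = 52 + 6 * 0.5 = 55.0
area = 55.0 * 25.0 = 1375.0 km^2

1375.0 km^2


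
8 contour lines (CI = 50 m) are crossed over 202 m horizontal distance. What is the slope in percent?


elevation change = 8 * 50 = 400 m
slope = 400 / 202 * 100 = 198.0%

198.0%


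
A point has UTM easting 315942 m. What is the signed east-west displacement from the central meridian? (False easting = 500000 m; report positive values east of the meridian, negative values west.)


displacement = 315942 - 500000 = -184058 m

-184058 m


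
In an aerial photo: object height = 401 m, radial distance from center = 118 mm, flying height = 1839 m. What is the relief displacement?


d = h * r / H = 401 * 118 / 1839 = 25.73 mm

25.73 mm


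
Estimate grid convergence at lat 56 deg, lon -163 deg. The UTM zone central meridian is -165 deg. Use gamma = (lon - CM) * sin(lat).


gamma = (-163 - -165) * sin(56) = 2 * 0.829038 = 1.658 degrees

1.658 degrees


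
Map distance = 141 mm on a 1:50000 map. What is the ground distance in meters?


ground = 141 mm * 50000 / 1000 = 7050.0 m

7050.0 m


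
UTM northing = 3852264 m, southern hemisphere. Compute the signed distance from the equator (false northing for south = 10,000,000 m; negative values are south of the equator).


For southern: actual = 3852264 - 10000000 = -6147736 m

-6147736 m


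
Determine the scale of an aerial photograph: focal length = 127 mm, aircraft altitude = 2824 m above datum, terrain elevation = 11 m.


scale = f / (H - h) = 127 mm / 2813 m = 127 / 2813000 = 1:22150

1:22150


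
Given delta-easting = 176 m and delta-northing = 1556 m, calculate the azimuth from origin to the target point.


az = atan2(176, 1556) = 6.5 deg
adjusted to 0-360: 6.5 degrees

6.5 degrees


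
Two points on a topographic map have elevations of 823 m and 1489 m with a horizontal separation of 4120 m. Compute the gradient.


gradient = (1489 - 823) / 4120 = 666 / 4120 = 0.1617

0.1617


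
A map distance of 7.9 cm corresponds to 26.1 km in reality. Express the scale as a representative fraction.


ground = 26.1 km = 2610000 cm; RF denominator = ground / map = 2610000 / 7.9 ≈ 330380; RF = 1:330380

1:330380


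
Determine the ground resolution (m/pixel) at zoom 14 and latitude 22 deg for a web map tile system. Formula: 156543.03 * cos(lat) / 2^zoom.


res = 156543.03 * cos(22) / 2^14 = 156543.03 * 0.92718385 / 16384 = 8.86 m/pixel

8.86 m/pixel


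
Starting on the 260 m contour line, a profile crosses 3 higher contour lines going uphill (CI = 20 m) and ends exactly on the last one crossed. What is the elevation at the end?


elevation = 260 + 3 * 20 = 320 m

320 m


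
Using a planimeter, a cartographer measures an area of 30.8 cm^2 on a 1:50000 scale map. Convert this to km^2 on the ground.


ground_area = 30.8 * (50000/100)^2 = 7700000.0 m^2 = 7.7 km^2

7.7 km^2


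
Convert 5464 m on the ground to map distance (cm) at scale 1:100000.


map_cm = 5464 * 100 / 100000 = 5.464 cm ≈ 5.46 cm

5.46 cm


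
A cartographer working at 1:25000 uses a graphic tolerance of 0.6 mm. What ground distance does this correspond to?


ground = 0.6 mm * 25000 / 1000 = 15.0 m

15.0 m


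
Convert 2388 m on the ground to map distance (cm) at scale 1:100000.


map_cm = 2388 * 100 / 100000 = 2.388 cm ≈ 2.39 cm

2.39 cm


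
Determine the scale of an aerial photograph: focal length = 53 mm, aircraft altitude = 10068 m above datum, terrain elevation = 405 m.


scale = f / (H - h) = 53 mm / 9663 m = 53 / 9663000 = 1:182321

1:182321


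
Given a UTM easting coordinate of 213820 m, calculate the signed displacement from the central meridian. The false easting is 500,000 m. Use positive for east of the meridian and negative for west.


displacement = 213820 - 500000 = -286180 m

-286180 m


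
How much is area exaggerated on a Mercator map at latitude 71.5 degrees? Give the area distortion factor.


area_distortion = 1/cos^2(71.5) = 9.932

9.932


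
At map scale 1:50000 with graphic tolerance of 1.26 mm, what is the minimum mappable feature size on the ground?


ground = 1.26 mm * 50000 / 1000 = 63.0 m

63.0 m


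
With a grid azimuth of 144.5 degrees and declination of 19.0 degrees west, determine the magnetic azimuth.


magnetic azimuth = grid azimuth - declination (east +ve)
mag_az = 144.5 - -19.0 = 163.5 degrees

163.5 degrees


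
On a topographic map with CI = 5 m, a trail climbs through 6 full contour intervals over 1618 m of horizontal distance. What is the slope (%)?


elevation change = 6 * 5 = 30 m
slope = 30 / 1618 * 100 = 1.9%

1.9%


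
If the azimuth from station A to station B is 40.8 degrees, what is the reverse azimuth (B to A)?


back azimuth = (40.8 + 180) mod 360 = 220.8 degrees

220.8 degrees


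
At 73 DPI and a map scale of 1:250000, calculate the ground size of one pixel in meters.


pixel_cm = 2.54 / 73 ≈ 0.034795 cm
ground = pixel_cm * 250000 / 100 = 2.54 * 250000 / (73 * 100) = 635000 / 7300 ≈ 86.99 m

86.99 m


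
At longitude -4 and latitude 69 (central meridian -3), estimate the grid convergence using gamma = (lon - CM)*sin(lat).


gamma = (-4 - -3) * sin(69) = -1 * 0.93358 = -0.934 degrees

-0.934 degrees


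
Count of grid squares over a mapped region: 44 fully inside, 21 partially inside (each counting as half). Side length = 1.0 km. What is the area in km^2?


effective squares = 44 + 21 * 0.5 = 54.5
area = 54.5 * 1.0 = 54.5 km^2

54.5 km^2


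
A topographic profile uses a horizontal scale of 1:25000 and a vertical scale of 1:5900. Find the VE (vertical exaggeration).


VE = horizontal_scale / vertical_scale = 25000 / 5900 ≈ 4.2

4.2x


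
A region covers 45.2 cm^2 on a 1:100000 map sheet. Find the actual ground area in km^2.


ground_area = 45.2 * (100000/100)^2 = 45200000.0 m^2 = 45.2 km^2

45.2 km^2


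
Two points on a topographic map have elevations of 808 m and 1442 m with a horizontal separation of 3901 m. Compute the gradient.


gradient = (1442 - 808) / 3901 = 634 / 3901 = 0.1625

0.1625


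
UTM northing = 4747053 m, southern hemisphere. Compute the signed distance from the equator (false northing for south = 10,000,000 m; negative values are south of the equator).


For southern: actual = 4747053 - 10000000 = -5252947 m

-5252947 m


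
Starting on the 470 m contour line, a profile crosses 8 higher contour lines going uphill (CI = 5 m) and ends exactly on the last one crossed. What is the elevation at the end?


elevation = 470 + 8 * 5 = 510 m

510 m


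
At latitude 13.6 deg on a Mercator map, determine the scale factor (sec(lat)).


SF = 1 / cos(13.6) = 1 / 0.971961 = 1.029

1.029


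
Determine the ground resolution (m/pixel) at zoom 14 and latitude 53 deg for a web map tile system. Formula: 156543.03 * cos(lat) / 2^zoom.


res = 156543.03 * cos(53) / 2^14 = 156543.03 * 0.60181502 / 16384 = 5.75 m/pixel

5.75 m/pixel


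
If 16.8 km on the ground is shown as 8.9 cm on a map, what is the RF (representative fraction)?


ground = 16.8 km = 1680000 cm; RF denominator = ground / map = 1680000 / 8.9 ≈ 188764; RF = 1:188764

1:188764


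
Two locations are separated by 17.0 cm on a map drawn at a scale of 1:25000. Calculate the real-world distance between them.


ground = 17.0 cm * 25000 / 100 = 4250.0 m = 4.25 km

4.25 km


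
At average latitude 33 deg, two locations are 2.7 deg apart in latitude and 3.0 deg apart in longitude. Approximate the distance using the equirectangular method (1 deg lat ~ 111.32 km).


dlat_km = 2.7 * 111.32 = 300.564
dlon_km = 3.0 * 111.32 * cos(33) ≈ 280.082
dist = sqrt(300.564^2 + 280.082^2) ≈ 410.8 km

410.8 km


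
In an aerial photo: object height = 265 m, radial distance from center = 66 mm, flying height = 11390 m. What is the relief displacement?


d = h * r / H = 265 * 66 / 11390 = 1.54 mm

1.54 mm


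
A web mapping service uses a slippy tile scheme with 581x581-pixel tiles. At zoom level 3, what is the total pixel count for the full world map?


tiles per axis = 2^3 = 8
total tiles = 8^2 = 64
pixels per axis = 8 * 581 = 4648
total pixels = 4648^2 = 21603904

21603904 pixels


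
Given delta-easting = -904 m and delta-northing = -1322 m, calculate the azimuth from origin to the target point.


az = atan2(-904, -1322) = -145.6 deg
adjusted to 0-360: 214.4 degrees

214.4 degrees


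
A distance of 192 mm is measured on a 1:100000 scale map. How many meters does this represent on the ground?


ground = 192 mm * 100000 / 1000 = 19200.0 m

19200.0 m


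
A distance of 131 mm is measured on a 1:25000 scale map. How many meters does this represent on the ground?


ground = 131 mm * 25000 / 1000 = 3275.0 m

3275.0 m


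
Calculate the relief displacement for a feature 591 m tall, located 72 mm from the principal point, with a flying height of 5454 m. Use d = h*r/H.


d = h * r / H = 591 * 72 / 5454 = 7.8 mm

7.8 mm


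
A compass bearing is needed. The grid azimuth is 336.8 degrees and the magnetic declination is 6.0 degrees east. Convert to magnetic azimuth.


magnetic azimuth = grid azimuth - declination (east +ve)
mag_az = 336.8 - 6.0 = 330.8 degrees

330.8 degrees


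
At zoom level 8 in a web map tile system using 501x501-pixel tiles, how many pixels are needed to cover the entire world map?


tiles per axis = 2^8 = 256
total tiles = 256^2 = 65536
pixels per axis = 256 * 501 = 128256
total pixels = 128256^2 = 16449601536

16449601536 pixels


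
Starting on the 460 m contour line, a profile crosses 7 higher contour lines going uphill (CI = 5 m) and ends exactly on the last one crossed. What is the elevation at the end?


elevation = 460 + 7 * 5 = 495 m

495 m


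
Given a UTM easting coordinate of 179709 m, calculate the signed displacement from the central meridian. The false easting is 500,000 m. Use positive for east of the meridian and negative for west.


displacement = 179709 - 500000 = -320291 m

-320291 m


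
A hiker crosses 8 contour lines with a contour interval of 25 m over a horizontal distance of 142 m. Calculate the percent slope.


elevation change = 8 * 25 = 200 m
slope = 200 / 142 * 100 = 140.8%

140.8%


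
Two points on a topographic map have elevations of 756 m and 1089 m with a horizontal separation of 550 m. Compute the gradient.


gradient = (1089 - 756) / 550 = 333 / 550 = 0.6055

0.6055


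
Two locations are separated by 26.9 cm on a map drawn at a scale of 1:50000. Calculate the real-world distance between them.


ground = 26.9 cm * 50000 / 100 = 13450.0 m = 13.45 km

13.45 km


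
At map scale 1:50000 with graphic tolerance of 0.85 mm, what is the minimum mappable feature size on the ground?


ground = 0.85 mm * 50000 / 1000 = 42.5 m

42.5 m


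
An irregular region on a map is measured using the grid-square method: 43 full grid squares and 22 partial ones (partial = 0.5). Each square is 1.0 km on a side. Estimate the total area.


effective squares = 43 + 22 * 0.5 = 54.0
area = 54.0 * 1.0 = 54.0 km^2

54.0 km^2


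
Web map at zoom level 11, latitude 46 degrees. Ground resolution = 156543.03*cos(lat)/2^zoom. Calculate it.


res = 156543.03 * cos(46) / 2^11 = 156543.03 * 0.69465837 / 2048 = 53.1 m/pixel

53.1 m/pixel


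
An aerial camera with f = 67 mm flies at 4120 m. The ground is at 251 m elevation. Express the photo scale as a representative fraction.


scale = f / (H - h) = 67 mm / 3869 m = 67 / 3869000 = 1:57746

1:57746


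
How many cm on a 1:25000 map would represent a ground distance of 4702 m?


map_cm = 4702 * 100 / 25000 = 18.808 cm ≈ 18.81 cm

18.81 cm


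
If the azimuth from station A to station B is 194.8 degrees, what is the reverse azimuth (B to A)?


back azimuth = (194.8 + 180) mod 360 = 14.8 degrees

14.8 degrees


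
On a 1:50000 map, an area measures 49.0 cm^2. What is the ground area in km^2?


ground_area = 49.0 * (50000/100)^2 = 12250000.0 m^2 = 12.25 km^2

12.25 km^2


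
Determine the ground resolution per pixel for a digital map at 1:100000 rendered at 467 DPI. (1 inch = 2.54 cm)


pixel_cm = 2.54 / 467 ≈ 0.005439 cm
ground = pixel_cm * 100000 / 100 = 2.54 * 100000 / (467 * 100) = 254000 / 46700 ≈ 5.44 m

5.44 m


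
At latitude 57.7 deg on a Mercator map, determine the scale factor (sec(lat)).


SF = 1 / cos(57.7) = 1 / 0.534352 = 1.871

1.871


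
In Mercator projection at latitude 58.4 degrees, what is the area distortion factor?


area_distortion = 1/cos^2(58.4) = 3.642

3.642


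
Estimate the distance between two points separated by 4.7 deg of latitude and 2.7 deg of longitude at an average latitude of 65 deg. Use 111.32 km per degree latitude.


dlat_km = 4.7 * 111.32 = 523.204
dlon_km = 2.7 * 111.32 * cos(65) ≈ 127.024
dist = sqrt(523.204^2 + 127.024^2) ≈ 538.4 km

538.4 km


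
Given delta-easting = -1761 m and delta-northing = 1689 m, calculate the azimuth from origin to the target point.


az = atan2(-1761, 1689) = -46.2 deg
adjusted to 0-360: 313.8 degrees

313.8 degrees


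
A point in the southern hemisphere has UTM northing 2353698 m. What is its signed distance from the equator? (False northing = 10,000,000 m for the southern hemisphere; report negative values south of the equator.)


For southern: actual = 2353698 - 10000000 = -7646302 m

-7646302 m


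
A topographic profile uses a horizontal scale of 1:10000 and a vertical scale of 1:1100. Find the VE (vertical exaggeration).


VE = horizontal_scale / vertical_scale = 10000 / 1100 ≈ 9.1

9.1x


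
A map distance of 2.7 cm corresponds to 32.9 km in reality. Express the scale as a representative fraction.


ground = 32.9 km = 3290000 cm; RF denominator = ground / map = 3290000 / 2.7 ≈ 1218519; RF = 1:1218519

1:1218519


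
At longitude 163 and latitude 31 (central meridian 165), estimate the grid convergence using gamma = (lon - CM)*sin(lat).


gamma = (163 - 165) * sin(31) = -2 * 0.515038 = -1.03 degrees

-1.03 degrees


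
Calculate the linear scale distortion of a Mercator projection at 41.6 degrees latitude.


SF = 1 / cos(41.6) = 1 / 0.747798 = 1.337

1.337


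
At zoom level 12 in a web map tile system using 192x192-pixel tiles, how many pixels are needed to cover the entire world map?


tiles per axis = 2^12 = 4096
total tiles = 4096^2 = 16777216
pixels per axis = 4096 * 192 = 786432
total pixels = 786432^2 = 618475290624

618475290624 pixels


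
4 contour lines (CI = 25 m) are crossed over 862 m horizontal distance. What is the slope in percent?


elevation change = 4 * 25 = 100 m
slope = 100 / 862 * 100 = 11.6%

11.6%


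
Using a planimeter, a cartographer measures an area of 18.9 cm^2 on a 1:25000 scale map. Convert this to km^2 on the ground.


ground_area = 18.9 * (25000/100)^2 = 1181250.0 m^2 = 1.18125 km^2 ≈ 1.181 km^2

1.181 km^2


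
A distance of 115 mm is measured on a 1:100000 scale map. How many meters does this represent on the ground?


ground = 115 mm * 100000 / 1000 = 11500.0 m

11500.0 m


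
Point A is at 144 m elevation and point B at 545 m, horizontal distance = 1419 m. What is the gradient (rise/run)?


gradient = (545 - 144) / 1419 = 401 / 1419 = 0.2826

0.2826


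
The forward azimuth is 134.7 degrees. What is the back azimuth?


back azimuth = (134.7 + 180) mod 360 = 314.7 degrees

314.7 degrees


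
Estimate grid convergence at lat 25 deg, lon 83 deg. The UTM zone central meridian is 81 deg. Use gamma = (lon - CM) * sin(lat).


gamma = (83 - 81) * sin(25) = 2 * 0.422618 = 0.845 degrees

0.845 degrees


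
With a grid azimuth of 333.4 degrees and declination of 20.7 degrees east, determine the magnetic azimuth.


magnetic azimuth = grid azimuth - declination (east +ve)
mag_az = 333.4 - 20.7 = 312.7 degrees

312.7 degrees


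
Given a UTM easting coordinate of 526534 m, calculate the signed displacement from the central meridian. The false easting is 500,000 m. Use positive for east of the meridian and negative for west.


displacement = 526534 - 500000 = 26534 m

26534 m


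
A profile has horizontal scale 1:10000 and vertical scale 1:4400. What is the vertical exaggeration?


VE = horizontal_scale / vertical_scale = 10000 / 4400 ≈ 2.3

2.3x


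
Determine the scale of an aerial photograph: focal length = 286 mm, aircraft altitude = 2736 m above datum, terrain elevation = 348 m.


scale = f / (H - h) = 286 mm / 2388 m = 286 / 2388000 = 1:8350

1:8350


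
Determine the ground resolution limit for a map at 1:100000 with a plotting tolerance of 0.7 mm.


ground = 0.7 mm * 100000 / 1000 = 70.0 m

70.0 m


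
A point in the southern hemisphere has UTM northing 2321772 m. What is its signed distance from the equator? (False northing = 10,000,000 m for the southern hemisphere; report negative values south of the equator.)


For southern: actual = 2321772 - 10000000 = -7678228 m

-7678228 m


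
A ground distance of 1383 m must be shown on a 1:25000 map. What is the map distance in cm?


map_cm = 1383 * 100 / 25000 = 5.532 cm ≈ 5.53 cm

5.53 cm


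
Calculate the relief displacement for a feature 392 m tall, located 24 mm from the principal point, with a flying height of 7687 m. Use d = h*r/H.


d = h * r / H = 392 * 24 / 7687 = 1.22 mm

1.22 mm


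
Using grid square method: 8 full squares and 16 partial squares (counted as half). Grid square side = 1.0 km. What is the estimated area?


effective squares = 8 + 16 * 0.5 = 16.0
area = 16.0 * 1.0 = 16.0 km^2

16.0 km^2


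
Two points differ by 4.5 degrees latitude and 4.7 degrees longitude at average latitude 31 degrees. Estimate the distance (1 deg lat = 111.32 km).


dlat_km = 4.5 * 111.32 = 500.94
dlon_km = 4.7 * 111.32 * cos(31) ≈ 448.473
dist = sqrt(500.94^2 + 448.473^2) ≈ 672.4 km

672.4 km


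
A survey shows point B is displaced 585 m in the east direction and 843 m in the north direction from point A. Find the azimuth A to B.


az = atan2(585, 843) = 34.8 deg
adjusted to 0-360: 34.8 degrees

34.8 degrees


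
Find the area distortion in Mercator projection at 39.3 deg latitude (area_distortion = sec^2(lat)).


area_distortion = 1/cos^2(39.3) = 1.67

1.67


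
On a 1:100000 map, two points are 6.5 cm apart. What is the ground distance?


ground = 6.5 cm * 100000 / 100 = 6500.0 m = 6.5 km

6.5 km


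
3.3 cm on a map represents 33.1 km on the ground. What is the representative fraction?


ground = 33.1 km = 3310000 cm; RF denominator = ground / map = 3310000 / 3.3 ≈ 1003030; RF = 1:1003030

1:1003030


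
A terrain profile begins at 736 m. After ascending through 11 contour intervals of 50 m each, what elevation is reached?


elevation = 736 + 11 * 50 = 1286 m

1286 m


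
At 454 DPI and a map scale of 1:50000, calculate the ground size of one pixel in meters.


pixel_cm = 2.54 / 454 ≈ 0.005595 cm
ground = pixel_cm * 50000 / 100 = 2.54 * 50000 / (454 * 100) = 127000 / 45400 ≈ 2.8 m

2.8 m


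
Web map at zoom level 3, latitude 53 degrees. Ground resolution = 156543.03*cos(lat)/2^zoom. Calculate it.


res = 156543.03 * cos(53) / 2^3 = 156543.03 * 0.60181502 / 8 = 11776.24 m/pixel

11776.24 m/pixel


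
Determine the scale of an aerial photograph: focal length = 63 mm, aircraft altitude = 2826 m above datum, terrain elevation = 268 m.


scale = f / (H - h) = 63 mm / 2558 m = 63 / 2558000 = 1:40603

1:40603


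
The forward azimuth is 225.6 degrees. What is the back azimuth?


back azimuth = (225.6 + 180) mod 360 = 45.6 degrees

45.6 degrees
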